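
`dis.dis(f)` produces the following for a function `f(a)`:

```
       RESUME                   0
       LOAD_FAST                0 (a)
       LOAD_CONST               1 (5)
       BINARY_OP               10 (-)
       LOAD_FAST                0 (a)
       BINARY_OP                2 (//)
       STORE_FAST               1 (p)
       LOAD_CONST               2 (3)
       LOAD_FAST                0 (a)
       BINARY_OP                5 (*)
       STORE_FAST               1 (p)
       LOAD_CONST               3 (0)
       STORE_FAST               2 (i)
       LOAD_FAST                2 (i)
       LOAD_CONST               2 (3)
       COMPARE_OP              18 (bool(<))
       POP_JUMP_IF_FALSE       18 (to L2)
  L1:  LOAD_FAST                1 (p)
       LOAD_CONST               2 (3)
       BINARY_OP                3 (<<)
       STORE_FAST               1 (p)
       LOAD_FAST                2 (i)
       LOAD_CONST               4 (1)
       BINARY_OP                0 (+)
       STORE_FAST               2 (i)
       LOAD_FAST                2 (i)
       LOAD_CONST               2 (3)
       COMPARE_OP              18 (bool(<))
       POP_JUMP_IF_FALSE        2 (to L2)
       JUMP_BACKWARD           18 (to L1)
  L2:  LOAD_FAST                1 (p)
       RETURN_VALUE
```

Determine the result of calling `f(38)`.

58368

LOAD_FAST a → push 38. Stack: [38]
LOAD_CONST → push 5. Stack: [38, 5]
BINARY_OP - → 38 - 5 = 33. Stack: [33]
LOAD_FAST a → push 38. Stack: [33, 38]
BINARY_OP // → 33 // 38 = 0. Stack: [0]
STORE_FAST p → p=0. Stack: []
LOAD_CONST → push 3. Stack: [3]
LOAD_FAST a → push 38. Stack: [3, 38]
BINARY_OP * → 3 * 38 = 114. Stack: [114]
STORE_FAST p → p=114. Stack: []
LOAD_CONST → push 0. Stack: [0]
STORE_FAST i → i=0. Stack: []
LOAD_FAST i → push 0. Stack: [0]
LOAD_CONST → push 3. Stack: [0, 3]
COMPARE_OP bool(<) → 0 vs 3 = True. Stack: [True]
POP_JUMP_IF_FALSE → pop True; no jump. Stack: []
LOAD_FAST p → push 114. Stack: [114]
LOAD_CONST → push 3. Stack: [114, 3]
BINARY_OP << → 114 << 3 = 912. Stack: [912]
STORE_FAST p → p=912. Stack: []
LOAD_FAST i → push 0. Stack: [0]
LOAD_CONST → push 1. Stack: [0, 1]
BINARY_OP + → 0 + 1 = 1. Stack: [1]
STORE_FAST i → i=1. Stack: []
LOAD_FAST i → push 1. Stack: [1]
LOAD_CONST → push 3. Stack: [1, 3]
COMPARE_OP bool(<) → 1 vs 3 = True. Stack: [True]
POP_JUMP_IF_FALSE → pop True; no jump. Stack: []
LOAD_FAST p → push 912. Stack: [912]
LOAD_CONST → push 3. Stack: [912, 3]
BINARY_OP << → 912 << 3 = 7296. Stack: [7296]
STORE_FAST p → p=7296. Stack: []
LOAD_FAST i → push 1. Stack: [1]
LOAD_CONST → push 1. Stack: [1, 1]
BINARY_OP + → 1 + 1 = 2. Stack: [2]
STORE_FAST i → i=2. Stack: []
LOAD_FAST i → push 2. Stack: [2]
LOAD_CONST → push 3. Stack: [2, 3]
COMPARE_OP bool(<) → 2 vs 3 = True. Stack: [True]
POP_JUMP_IF_FALSE → pop True; no jump. Stack: []
LOAD_FAST p → push 7296. Stack: [7296]
LOAD_CONST → push 3. Stack: [7296, 3]
BINARY_OP << → 7296 << 3 = 58368. Stack: [58368]
STORE_FAST p → p=58368. Stack: []
LOAD_FAST i → push 2. Stack: [2]
LOAD_CONST → push 1. Stack: [2, 1]
BINARY_OP + → 2 + 1 = 3. Stack: [3]
STORE_FAST i → i=3. Stack: []
LOAD_FAST i → push 3. Stack: [3]
LOAD_CONST → push 3. Stack: [3, 3]
COMPARE_OP bool(<) → 3 vs 3 = False. Stack: [False]
POP_JUMP_IF_FALSE → pop False; jump. Stack: []
LOAD_FAST p → push 58368. Stack: [58368]
RETURN_VALUE → return 58368.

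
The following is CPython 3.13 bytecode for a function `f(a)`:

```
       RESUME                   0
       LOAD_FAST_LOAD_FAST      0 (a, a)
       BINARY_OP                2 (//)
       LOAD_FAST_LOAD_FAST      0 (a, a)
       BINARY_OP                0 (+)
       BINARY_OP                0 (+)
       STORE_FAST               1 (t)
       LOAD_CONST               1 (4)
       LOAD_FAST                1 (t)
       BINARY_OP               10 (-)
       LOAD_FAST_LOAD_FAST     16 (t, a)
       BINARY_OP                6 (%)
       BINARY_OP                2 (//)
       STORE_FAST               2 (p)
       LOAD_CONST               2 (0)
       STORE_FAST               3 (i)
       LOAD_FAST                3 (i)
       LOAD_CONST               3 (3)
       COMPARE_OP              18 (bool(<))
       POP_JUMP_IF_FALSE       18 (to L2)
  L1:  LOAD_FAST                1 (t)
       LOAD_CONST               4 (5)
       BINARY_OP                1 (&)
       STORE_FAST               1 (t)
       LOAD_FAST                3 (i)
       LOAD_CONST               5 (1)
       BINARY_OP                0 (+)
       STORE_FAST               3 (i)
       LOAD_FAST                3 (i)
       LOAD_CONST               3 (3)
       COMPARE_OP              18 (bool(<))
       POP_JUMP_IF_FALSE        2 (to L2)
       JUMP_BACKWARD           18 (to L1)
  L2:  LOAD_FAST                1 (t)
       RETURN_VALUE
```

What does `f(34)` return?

5

LOAD_FAST_LOAD_FAST a,a → push 34,34. Stack: [34, 34]
BINARY_OP // → 34 // 34 = 1. Stack: [1]
LOAD_FAST_LOAD_FAST a,a → push 34,34. Stack: [1, 34, 34]
BINARY_OP + → 34 + 34 = 68. Stack: [1, 68]
BINARY_OP + → 1 + 68 = 69. Stack: [69]
STORE_FAST t → t=69. Stack: []
LOAD_CONST → push 4. Stack: [4]
LOAD_FAST t → push 69. Stack: [4, 69]
BINARY_OP - → 4 - 69 = -65. Stack: [-65]
LOAD_FAST_LOAD_FAST t,a → push 69,34. Stack: [-65, 69, 34]
BINARY_OP % → 69 % 34 = 1. Stack: [-65, 1]
BINARY_OP // → -65 // 1 = -65. Stack: [-65]
STORE_FAST p → p=-65. Stack: []
LOAD_CONST → push 0. Stack: [0]
STORE_FAST i → i=0. Stack: []
LOAD_FAST i → push 0. Stack: [0]
LOAD_CONST → push 3. Stack: [0, 3]
COMPARE_OP bool(<) → 0 vs 3 = True. Stack: [True]
POP_JUMP_IF_FALSE → pop True; no jump. Stack: []
LOAD_FAST t → push 69. Stack: [69]
LOAD_CONST → push 5. Stack: [69, 5]
BINARY_OP & → 69 & 5 = 5. Stack: [5]
STORE_FAST t → t=5. Stack: []
LOAD_FAST i → push 0. Stack: [0]
LOAD_CONST → push 1. Stack: [0, 1]
BINARY_OP + → 0 + 1 = 1. Stack: [1]
STORE_FAST i → i=1. Stack: []
LOAD_FAST i → push 1. Stack: [1]
LOAD_CONST → push 3. Stack: [1, 3]
COMPARE_OP bool(<) → 1 vs 3 = True. Stack: [True]
POP_JUMP_IF_FALSE → pop True; no jump. Stack: []
LOAD_FAST t → push 5. Stack: [5]
LOAD_CONST → push 5. Stack: [5, 5]
BINARY_OP & → 5 & 5 = 5. Stack: [5]
STORE_FAST t → t=5. Stack: []
LOAD_FAST i → push 1. Stack: [1]
LOAD_CONST → push 1. Stack: [1, 1]
BINARY_OP + → 1 + 1 = 2. Stack: [2]
STORE_FAST i → i=2. Stack: []
LOAD_FAST i → push 2. Stack: [2]
LOAD_CONST → push 3. Stack: [2, 3]
COMPARE_OP bool(<) → 2 vs 3 = True. Stack: [True]
POP_JUMP_IF_FALSE → pop True; no jump. Stack: []
LOAD_FAST t → push 5. Stack: [5]
LOAD_CONST → push 5. Stack: [5, 5]
BINARY_OP & → 5 & 5 = 5. Stack: [5]
STORE_FAST t → t=5. Stack: []
LOAD_FAST i → push 2. Stack: [2]
LOAD_CONST → push 1. Stack: [2, 1]
BINARY_OP + → 2 + 1 = 3. Stack: [3]
STORE_FAST i → i=3. Stack: []
LOAD_FAST i → push 3. Stack: [3]
LOAD_CONST → push 3. Stack: [3, 3]
COMPARE_OP bool(<) → 3 vs 3 = False. Stack: [False]
POP_JUMP_IF_FALSE → pop False; jump. Stack: []
LOAD_FAST t → push 5. Stack: [5]
RETURN_VALUE → return 5.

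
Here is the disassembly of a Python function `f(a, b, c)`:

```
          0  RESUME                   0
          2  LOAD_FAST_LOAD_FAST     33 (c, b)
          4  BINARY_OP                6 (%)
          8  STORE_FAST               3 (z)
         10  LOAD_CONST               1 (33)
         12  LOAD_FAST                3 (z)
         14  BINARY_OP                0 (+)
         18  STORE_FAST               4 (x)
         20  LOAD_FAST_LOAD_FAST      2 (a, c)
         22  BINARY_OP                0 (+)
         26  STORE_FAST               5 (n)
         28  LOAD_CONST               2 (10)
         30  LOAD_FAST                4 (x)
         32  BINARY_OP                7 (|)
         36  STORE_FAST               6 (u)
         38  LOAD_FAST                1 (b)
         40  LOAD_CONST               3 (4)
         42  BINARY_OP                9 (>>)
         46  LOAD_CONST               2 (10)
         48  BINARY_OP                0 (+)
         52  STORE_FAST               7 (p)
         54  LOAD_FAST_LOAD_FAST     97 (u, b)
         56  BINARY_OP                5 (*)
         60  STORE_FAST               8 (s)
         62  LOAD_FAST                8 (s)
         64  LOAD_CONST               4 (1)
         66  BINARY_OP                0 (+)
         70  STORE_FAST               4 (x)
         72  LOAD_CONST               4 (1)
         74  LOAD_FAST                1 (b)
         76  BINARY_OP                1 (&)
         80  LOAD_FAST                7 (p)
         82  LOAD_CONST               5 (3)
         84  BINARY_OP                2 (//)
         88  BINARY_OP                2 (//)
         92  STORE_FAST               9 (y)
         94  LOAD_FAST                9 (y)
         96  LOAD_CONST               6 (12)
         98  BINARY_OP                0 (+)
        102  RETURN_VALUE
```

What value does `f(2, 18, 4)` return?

12

LOAD_FAST_LOAD_FAST c,b → push 4,18. Stack: [4, 18]
BINARY_OP % → 4 % 18 = 4. Stack: [4]
STORE_FAST z → z=4. Stack: []
LOAD_CONST → push 33. Stack: [33]
LOAD_FAST z → push 4. Stack: [33, 4]
BINARY_OP + → 33 + 4 = 37. Stack: [37]
STORE_FAST x → x=37. Stack: []
LOAD_FAST_LOAD_FAST a,c → push 2,4. Stack: [2, 4]
BINARY_OP + → 2 + 4 = 6. Stack: [6]
STORE_FAST n → n=6. Stack: []
LOAD_CONST → push 10. Stack: [10]
LOAD_FAST x → push 37. Stack: [10, 37]
BINARY_OP | → 10 | 37 = 47. Stack: [47]
STORE_FAST u → u=47. Stack: []
LOAD_FAST b → push 18. Stack: [18]
LOAD_CONST → push 4. Stack: [18, 4]
BINARY_OP >> → 18 >> 4 = 1. Stack: [1]
LOAD_CONST → push 10. Stack: [1, 10]
BINARY_OP + → 1 + 10 = 11. Stack: [11]
STORE_FAST p → p=11. Stack: []
LOAD_FAST_LOAD_FAST u,b → push 47,18. Stack: [47, 18]
BINARY_OP * → 47 * 18 = 846. Stack: [846]
STORE_FAST s → s=846. Stack: []
LOAD_FAST s → push 846. Stack: [846]
LOAD_CONST → push 1. Stack: [846, 1]
BINARY_OP + → 846 + 1 = 847. Stack: [847]
STORE_FAST x → x=847. Stack: []
LOAD_CONST → push 1. Stack: [1]
LOAD_FAST b → push 18. Stack: [1, 18]
BINARY_OP & → 1 & 18 = 0. Stack: [0]
LOAD_FAST p → push 11. Stack: [0, 11]
LOAD_CONST → push 3. Stack: [0, 11, 3]
BINARY_OP // → 11 // 3 = 3. Stack: [0, 3]
BINARY_OP // → 0 // 3 = 0. Stack: [0]
STORE_FAST y → y=0. Stack: []
LOAD_FAST y → push 0. Stack: [0]
LOAD_CONST → push 12. Stack: [0, 12]
BINARY_OP + → 0 + 12 = 12. Stack: [12]
RETURN_VALUE → return 12.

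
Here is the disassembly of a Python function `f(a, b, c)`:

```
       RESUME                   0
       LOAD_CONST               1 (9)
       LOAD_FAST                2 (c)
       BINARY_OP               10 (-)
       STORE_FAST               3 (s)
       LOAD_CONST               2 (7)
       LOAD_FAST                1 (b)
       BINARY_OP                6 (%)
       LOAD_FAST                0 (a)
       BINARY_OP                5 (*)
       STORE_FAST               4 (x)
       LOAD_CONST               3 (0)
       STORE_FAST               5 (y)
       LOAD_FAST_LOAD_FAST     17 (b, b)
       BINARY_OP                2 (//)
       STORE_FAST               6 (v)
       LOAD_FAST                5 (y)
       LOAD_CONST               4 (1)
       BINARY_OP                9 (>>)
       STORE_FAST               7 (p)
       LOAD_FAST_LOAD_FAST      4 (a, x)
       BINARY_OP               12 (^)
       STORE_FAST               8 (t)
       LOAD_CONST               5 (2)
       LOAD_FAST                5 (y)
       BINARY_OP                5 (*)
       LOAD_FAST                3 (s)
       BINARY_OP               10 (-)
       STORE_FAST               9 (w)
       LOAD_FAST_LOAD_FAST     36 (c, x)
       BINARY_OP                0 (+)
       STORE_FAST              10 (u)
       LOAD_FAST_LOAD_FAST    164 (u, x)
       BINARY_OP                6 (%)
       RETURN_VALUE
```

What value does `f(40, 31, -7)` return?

273

LOAD_CONST → push 9. Stack: [9]
LOAD_FAST c → push -7. Stack: [9, -7]
BINARY_OP - → 9 - -7 = 16. Stack: [16]
STORE_FAST s → s=16. Stack: []
LOAD_CONST → push 7. Stack: [7]
LOAD_FAST b → push 31. Stack: [7, 31]
BINARY_OP % → 7 % 31 = 7. Stack: [7]
LOAD_FAST a → push 40. Stack: [7, 40]
BINARY_OP * → 7 * 40 = 280. Stack: [280]
STORE_FAST x → x=280. Stack: []
LOAD_CONST → push 0. Stack: [0]
STORE_FAST y → y=0. Stack: []
LOAD_FAST_LOAD_FAST b,b → push 31,31. Stack: [31, 31]
BINARY_OP // → 31 // 31 = 1. Stack: [1]
STORE_FAST v → v=1. Stack: []
LOAD_FAST y → push 0. Stack: [0]
LOAD_CONST → push 1. Stack: [0, 1]
BINARY_OP >> → 0 >> 1 = 0. Stack: [0]
STORE_FAST p → p=0. Stack: []
LOAD_FAST_LOAD_FAST a,x → push 40,280. Stack: [40, 280]
BINARY_OP ^ → 40 ^ 280 = 304. Stack: [304]
STORE_FAST t → t=304. Stack: []
LOAD_CONST → push 2. Stack: [2]
LOAD_FAST y → push 0. Stack: [2, 0]
BINARY_OP * → 2 * 0 = 0. Stack: [0]
LOAD_FAST s → push 16. Stack: [0, 16]
BINARY_OP - → 0 - 16 = -16. Stack: [-16]
STORE_FAST w → w=-16. Stack: []
LOAD_FAST_LOAD_FAST c,x → push -7,280. Stack: [-7, 280]
BINARY_OP + → -7 + 280 = 273. Stack: [273]
STORE_FAST u → u=273. Stack: []
LOAD_FAST_LOAD_FAST u,x → push 273,280. Stack: [273, 280]
BINARY_OP % → 273 % 280 = 273. Stack: [273]
RETURN_VALUE → return 273.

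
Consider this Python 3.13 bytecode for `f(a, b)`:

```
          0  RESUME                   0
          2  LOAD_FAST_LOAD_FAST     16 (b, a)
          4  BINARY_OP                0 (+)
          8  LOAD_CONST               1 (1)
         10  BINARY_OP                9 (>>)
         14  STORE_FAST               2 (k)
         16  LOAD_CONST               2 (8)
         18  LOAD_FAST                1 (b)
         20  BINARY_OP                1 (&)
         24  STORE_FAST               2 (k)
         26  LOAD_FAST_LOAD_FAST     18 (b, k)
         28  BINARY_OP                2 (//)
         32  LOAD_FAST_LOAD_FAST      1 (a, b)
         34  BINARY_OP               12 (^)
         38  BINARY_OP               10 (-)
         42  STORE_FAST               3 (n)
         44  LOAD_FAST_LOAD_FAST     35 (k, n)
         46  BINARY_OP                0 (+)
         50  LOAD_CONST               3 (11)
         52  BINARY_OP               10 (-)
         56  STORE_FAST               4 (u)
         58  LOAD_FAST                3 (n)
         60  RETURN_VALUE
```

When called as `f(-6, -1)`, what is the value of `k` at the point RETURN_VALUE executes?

8

LOAD_FAST_LOAD_FAST b,a → push -1,-6. Stack: [-1, -6]
BINARY_OP + → -1 + -6 = -7. Stack: [-7]
LOAD_CONST → push 1. Stack: [-7, 1]
BINARY_OP >> → -7 >> 1 = -4. Stack: [-4]
STORE_FAST k → k=-4. Stack: []
LOAD_CONST → push 8. Stack: [8]
LOAD_FAST b → push -1. Stack: [8, -1]
BINARY_OP & → 8 & -1 = 8. Stack: [8]
STORE_FAST k → k=8. Stack: []
LOAD_FAST_LOAD_FAST b,k → push -1,8. Stack: [-1, 8]
BINARY_OP // → -1 // 8 = -1. Stack: [-1]
LOAD_FAST_LOAD_FAST a,b → push -6,-1. Stack: [-1, -6, -1]
BINARY_OP ^ → -6 ^ -1 = 5. Stack: [-1, 5]
BINARY_OP - → -1 - 5 = -6. Stack: [-6]
STORE_FAST n → n=-6. Stack: []
LOAD_FAST_LOAD_FAST k,n → push 8,-6. Stack: [8, -6]
BINARY_OP + → 8 + -6 = 2. Stack: [2]
LOAD_CONST → push 11. Stack: [2, 11]
BINARY_OP - → 2 - 11 = -9. Stack: [-9]
STORE_FAST u → u=-9. Stack: []
LOAD_FAST n → push -6. Stack: [-6]
RETURN_VALUE → return -6.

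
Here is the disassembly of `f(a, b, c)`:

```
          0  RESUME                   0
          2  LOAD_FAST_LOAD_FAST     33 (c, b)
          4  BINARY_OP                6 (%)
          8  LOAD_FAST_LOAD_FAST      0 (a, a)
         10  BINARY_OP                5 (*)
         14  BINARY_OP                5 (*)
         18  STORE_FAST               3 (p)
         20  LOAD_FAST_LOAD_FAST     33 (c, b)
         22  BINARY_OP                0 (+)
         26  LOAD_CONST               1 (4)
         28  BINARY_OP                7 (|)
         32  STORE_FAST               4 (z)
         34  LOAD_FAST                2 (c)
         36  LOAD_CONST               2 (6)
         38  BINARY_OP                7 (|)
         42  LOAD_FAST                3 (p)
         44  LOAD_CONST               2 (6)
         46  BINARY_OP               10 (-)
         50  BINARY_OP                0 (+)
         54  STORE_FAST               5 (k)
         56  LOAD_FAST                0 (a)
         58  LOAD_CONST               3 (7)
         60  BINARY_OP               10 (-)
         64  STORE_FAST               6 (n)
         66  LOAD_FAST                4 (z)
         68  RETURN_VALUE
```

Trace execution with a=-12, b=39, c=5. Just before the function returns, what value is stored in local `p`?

720

LOAD_FAST_LOAD_FAST c,b → push 5,39. Stack: [5, 39]
BINARY_OP % → 5 % 39 = 5. Stack: [5]
LOAD_FAST_LOAD_FAST a,a → push -12,-12. Stack: [5, -12, -12]
BINARY_OP * → -12 * -12 = 144. Stack: [5, 144]
BINARY_OP * → 5 * 144 = 720. Stack: [720]
STORE_FAST p → p=720. Stack: []
LOAD_FAST_LOAD_FAST c,b → push 5,39. Stack: [5, 39]
BINARY_OP + → 5 + 39 = 44. Stack: [44]
LOAD_CONST → push 4. Stack: [44, 4]
BINARY_OP | → 44 | 4 = 44. Stack: [44]
STORE_FAST z → z=44. Stack: []
LOAD_FAST c → push 5. Stack: [5]
LOAD_CONST → push 6. Stack: [5, 6]
BINARY_OP | → 5 | 6 = 7. Stack: [7]
LOAD_FAST p → push 720. Stack: [7, 720]
LOAD_CONST → push 6. Stack: [7, 720, 6]
BINARY_OP - → 720 - 6 = 714. Stack: [7, 714]
BINARY_OP + → 7 + 714 = 721. Stack: [721]
STORE_FAST k → k=721. Stack: []
LOAD_FAST a → push -12. Stack: [-12]
LOAD_CONST → push 7. Stack: [-12, 7]
BINARY_OP - → -12 - 7 = -19. Stack: [-19]
STORE_FAST n → n=-19. Stack: []
LOAD_FAST z → push 44. Stack: [44]
RETURN_VALUE → return 44.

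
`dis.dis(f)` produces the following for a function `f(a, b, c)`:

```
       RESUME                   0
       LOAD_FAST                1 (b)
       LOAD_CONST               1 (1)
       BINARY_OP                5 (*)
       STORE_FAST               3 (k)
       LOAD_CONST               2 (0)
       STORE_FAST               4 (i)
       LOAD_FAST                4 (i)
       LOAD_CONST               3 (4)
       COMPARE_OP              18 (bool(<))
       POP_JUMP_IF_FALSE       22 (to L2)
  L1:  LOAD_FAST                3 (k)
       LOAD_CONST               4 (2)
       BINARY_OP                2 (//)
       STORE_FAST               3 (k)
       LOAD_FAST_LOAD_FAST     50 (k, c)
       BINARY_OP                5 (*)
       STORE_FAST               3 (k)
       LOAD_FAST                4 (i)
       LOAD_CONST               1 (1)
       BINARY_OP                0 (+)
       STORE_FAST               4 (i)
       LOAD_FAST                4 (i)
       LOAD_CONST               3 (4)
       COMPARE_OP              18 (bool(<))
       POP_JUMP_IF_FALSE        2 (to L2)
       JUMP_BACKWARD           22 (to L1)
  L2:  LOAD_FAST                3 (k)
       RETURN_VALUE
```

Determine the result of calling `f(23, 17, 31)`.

LOAD_FAST b → push 17
LOAD_CONST → push 1
BINARY_OP * → 17 * 1 = 17
STORE_FAST k → k=17
LOAD_CONST → push 0
STORE_FAST i → i=0
LOAD_FAST i → push 0
LOAD_CONST → push 4
COMPARE_OP bool(<) → 0 vs 4 = True
POP_JUMP_IF_FALSE → pop True; no jump
LOAD_FAST k → push 17
LOAD_CONST → push 2
BINARY_OP // → 17 // 2 = 8
STORE_FAST k → k=8
LOAD_FAST_LOAD_FAST k,c → push 8,31
BINARY_OP * → 8 * 31 = 248
STORE_FAST k → k=248
LOAD_FAST i → push 0
LOAD_CONST → push 1
BINARY_OP + → 0 + 1 = 1
STORE_FAST i → i=1
LOAD_FAST i → push 1
LOAD_CONST → push 4
COMPARE_OP bool(<) → 1 vs 4 = True
POP_JUMP_IF_FALSE → pop True; no jump
LOAD_FAST k → push 248
LOAD_CONST → push 2
BINARY_OP // → 248 // 2 = 124
STORE_FAST k → k=124
LOAD_FAST_LOAD_FAST k,c → push 124,31
BINARY_OP * → 124 * 31 = 3844
STORE_FAST k → k=3844
LOAD_FAST i → push 1
LOAD_CONST → push 1
BINARY_OP + → 1 + 1 = 2
STORE_FAST i → i=2
LOAD_FAST i → push 2
LOAD_CONST → push 4
COMPARE_OP bool(<) → 2 vs 4 = True
POP_JUMP_IF_FALSE → pop True; no jump
LOAD_FAST k → push 3844
LOAD_CONST → push 2
BINARY_OP // → 3844 // 2 = 1922
STORE_FAST k → k=1922
LOAD_FAST_LOAD_FAST k,c → push 1922,31
BINARY_OP * → 1922 * 31 = 59582
STORE_FAST k → k=59582
LOAD_FAST i → push 2
LOAD_CONST → push 1
BINARY_OP + → 2 + 1 = 3
STORE_FAST i → i=3
LOAD_FAST i → push 3
LOAD_CONST → push 4
COMPARE_OP bool(<) → 3 vs 4 = True
POP_JUMP_IF_FALSE → pop True; no jump
LOAD_FAST k → push 59582
LOAD_CONST → push 2
BINARY_OP // → 59582 // 2 = 29791
STORE_FAST k → k=29791
LOAD_FAST_LOAD_FAST k,c → push 29791,31
BINARY_OP * → 29791 * 31 = 923521
STORE_FAST k → k=923521
LOAD_FAST i → push 3
LOAD_CONST → push 1
BINARY_OP + → 3 + 1 = 4
STORE_FAST i → i=4
LOAD_FAST i → push 4
LOAD_CONST → push 4
COMPARE_OP bool(<) → 4 vs 4 = False
POP_JUMP_IF_FALSE → pop False; jump
LOAD_FAST k → push 923521
RETURN_VALUE → return 923521.

923521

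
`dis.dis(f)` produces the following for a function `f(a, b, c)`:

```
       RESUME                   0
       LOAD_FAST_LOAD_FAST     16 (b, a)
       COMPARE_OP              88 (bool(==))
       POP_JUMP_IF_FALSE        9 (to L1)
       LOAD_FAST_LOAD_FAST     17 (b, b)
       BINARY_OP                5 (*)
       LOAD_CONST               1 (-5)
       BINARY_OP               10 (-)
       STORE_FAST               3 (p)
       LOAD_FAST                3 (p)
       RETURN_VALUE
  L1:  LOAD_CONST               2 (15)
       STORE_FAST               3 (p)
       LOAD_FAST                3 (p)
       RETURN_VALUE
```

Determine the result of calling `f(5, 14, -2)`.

15

LOAD_FAST_LOAD_FAST b,a → push 14,5. Stack: [14, 5]
COMPARE_OP bool(==) → 14 vs 5 = False. Stack: [False]
POP_JUMP_IF_FALSE → pop False; jump. Stack: []
LOAD_CONST → push 15. Stack: [15]
STORE_FAST p → p=15. Stack: []
LOAD_FAST p → push 15. Stack: [15]
RETURN_VALUE → return 15.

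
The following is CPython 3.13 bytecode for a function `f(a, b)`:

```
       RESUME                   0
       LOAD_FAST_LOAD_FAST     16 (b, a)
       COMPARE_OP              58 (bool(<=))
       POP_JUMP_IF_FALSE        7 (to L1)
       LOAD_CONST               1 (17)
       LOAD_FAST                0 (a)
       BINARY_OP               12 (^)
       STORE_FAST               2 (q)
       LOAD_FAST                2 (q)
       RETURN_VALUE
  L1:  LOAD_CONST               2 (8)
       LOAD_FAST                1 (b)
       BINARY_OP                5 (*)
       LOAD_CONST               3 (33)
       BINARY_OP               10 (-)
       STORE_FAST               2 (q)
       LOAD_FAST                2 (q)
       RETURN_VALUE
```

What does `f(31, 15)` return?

LOAD_FAST_LOAD_FAST b,a → push 15,31. Stack: [15, 31]
COMPARE_OP bool(<=) → 15 vs 31 = True. Stack: [True]
POP_JUMP_IF_FALSE → pop True; no jump. Stack: []
LOAD_CONST → push 17. Stack: [17]
LOAD_FAST a → push 31. Stack: [17, 31]
BINARY_OP ^ → 17 ^ 31 = 14. Stack: [14]
STORE_FAST q → q=14. Stack: []
LOAD_FAST q → push 14. Stack: [14]
RETURN_VALUE → return 14.

14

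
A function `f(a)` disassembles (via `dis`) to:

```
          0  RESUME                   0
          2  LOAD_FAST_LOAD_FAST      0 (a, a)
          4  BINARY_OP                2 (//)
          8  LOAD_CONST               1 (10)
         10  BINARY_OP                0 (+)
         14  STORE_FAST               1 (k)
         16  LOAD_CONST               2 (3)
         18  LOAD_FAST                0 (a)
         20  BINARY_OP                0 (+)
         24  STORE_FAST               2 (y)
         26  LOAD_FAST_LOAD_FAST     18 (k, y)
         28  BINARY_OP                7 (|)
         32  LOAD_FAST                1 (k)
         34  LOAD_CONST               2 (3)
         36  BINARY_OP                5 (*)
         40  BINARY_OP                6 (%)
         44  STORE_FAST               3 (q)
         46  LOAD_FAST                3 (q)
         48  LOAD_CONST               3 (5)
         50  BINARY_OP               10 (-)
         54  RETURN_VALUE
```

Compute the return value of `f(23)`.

22

LOAD_FAST_LOAD_FAST a,a → push 23,23. Stack: [23, 23]
BINARY_OP // → 23 // 23 = 1. Stack: [1]
LOAD_CONST → push 10. Stack: [1, 10]
BINARY_OP + → 1 + 10 = 11. Stack: [11]
STORE_FAST k → k=11. Stack: []
LOAD_CONST → push 3. Stack: [3]
LOAD_FAST a → push 23. Stack: [3, 23]
BINARY_OP + → 3 + 23 = 26. Stack: [26]
STORE_FAST y → y=26. Stack: []
LOAD_FAST_LOAD_FAST k,y → push 11,26. Stack: [11, 26]
BINARY_OP | → 11 | 26 = 27. Stack: [27]
LOAD_FAST k → push 11. Stack: [27, 11]
LOAD_CONST → push 3. Stack: [27, 11, 3]
BINARY_OP * → 11 * 3 = 33. Stack: [27, 33]
BINARY_OP % → 27 % 33 = 27. Stack: [27]
STORE_FAST q → q=27. Stack: []
LOAD_FAST q → push 27. Stack: [27]
LOAD_CONST → push 5. Stack: [27, 5]
BINARY_OP - → 27 - 5 = 22. Stack: [22]
RETURN_VALUE → return 22.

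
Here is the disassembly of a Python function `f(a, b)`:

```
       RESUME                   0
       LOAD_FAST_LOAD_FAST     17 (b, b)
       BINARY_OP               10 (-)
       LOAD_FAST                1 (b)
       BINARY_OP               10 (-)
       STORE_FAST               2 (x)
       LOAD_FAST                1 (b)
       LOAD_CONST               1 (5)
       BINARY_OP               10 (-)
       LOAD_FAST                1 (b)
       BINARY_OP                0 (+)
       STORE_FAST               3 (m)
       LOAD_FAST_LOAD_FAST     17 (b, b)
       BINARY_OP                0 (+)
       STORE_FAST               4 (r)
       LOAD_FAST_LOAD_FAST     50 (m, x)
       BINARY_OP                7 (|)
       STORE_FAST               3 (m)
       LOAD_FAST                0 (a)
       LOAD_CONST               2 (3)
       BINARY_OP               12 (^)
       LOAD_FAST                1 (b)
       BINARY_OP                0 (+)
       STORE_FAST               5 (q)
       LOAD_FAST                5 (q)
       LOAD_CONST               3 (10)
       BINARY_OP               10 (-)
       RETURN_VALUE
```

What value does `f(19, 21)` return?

27

LOAD_FAST_LOAD_FAST b,b → push 21,21. Stack: [21, 21]
BINARY_OP - → 21 - 21 = 0. Stack: [0]
LOAD_FAST b → push 21. Stack: [0, 21]
BINARY_OP - → 0 - 21 = -21. Stack: [-21]
STORE_FAST x → x=-21. Stack: []
LOAD_FAST b → push 21. Stack: [21]
LOAD_CONST → push 5. Stack: [21, 5]
BINARY_OP - → 21 - 5 = 16. Stack: [16]
LOAD_FAST b → push 21. Stack: [16, 21]
BINARY_OP + → 16 + 21 = 37. Stack: [37]
STORE_FAST m → m=37. Stack: []
LOAD_FAST_LOAD_FAST b,b → push 21,21. Stack: [21, 21]
BINARY_OP + → 21 + 21 = 42. Stack: [42]
STORE_FAST r → r=42. Stack: []
LOAD_FAST_LOAD_FAST m,x → push 37,-21. Stack: [37, -21]
BINARY_OP | → 37 | -21 = -17. Stack: [-17]
STORE_FAST m → m=-17. Stack: []
LOAD_FAST a → push 19. Stack: [19]
LOAD_CONST → push 3. Stack: [19, 3]
BINARY_OP ^ → 19 ^ 3 = 16. Stack: [16]
LOAD_FAST b → push 21. Stack: [16, 21]
BINARY_OP + → 16 + 21 = 37. Stack: [37]
STORE_FAST q → q=37. Stack: []
LOAD_FAST q → push 37. Stack: [37]
LOAD_CONST → push 10. Stack: [37, 10]
BINARY_OP - → 37 - 10 = 27. Stack: [27]
RETURN_VALUE → return 27.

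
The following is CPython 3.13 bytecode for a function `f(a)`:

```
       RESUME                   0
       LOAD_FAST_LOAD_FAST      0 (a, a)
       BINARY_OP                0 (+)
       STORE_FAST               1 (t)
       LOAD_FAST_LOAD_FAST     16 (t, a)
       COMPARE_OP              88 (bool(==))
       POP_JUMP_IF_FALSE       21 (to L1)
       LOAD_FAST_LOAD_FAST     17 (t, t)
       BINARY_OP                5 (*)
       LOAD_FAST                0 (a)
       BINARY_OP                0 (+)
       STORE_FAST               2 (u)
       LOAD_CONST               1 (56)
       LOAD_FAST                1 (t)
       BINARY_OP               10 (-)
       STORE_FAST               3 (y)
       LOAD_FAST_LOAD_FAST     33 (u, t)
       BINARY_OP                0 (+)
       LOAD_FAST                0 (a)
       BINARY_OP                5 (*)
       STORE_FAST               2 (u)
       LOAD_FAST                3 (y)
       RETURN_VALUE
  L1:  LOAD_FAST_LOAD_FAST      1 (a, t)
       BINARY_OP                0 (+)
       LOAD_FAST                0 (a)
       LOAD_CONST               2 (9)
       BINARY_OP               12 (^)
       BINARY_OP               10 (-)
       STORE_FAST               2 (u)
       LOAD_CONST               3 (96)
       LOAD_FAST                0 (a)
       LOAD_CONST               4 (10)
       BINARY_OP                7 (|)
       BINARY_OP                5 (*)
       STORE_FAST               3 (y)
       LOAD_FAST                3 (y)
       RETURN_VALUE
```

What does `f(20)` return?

2880

LOAD_FAST_LOAD_FAST a,a → push 20,20. Stack: [20, 20]
BINARY_OP + → 20 + 20 = 40. Stack: [40]
STORE_FAST t → t=40. Stack: []
LOAD_FAST_LOAD_FAST t,a → push 40,20. Stack: [40, 20]
COMPARE_OP bool(==) → 40 vs 20 = False. Stack: [False]
POP_JUMP_IF_FALSE → pop False; jump. Stack: []
LOAD_FAST_LOAD_FAST a,t → push 20,40. Stack: [20, 40]
BINARY_OP + → 20 + 40 = 60. Stack: [60]
LOAD_FAST a → push 20. Stack: [60, 20]
LOAD_CONST → push 9. Stack: [60, 20, 9]
BINARY_OP ^ → 20 ^ 9 = 29. Stack: [60, 29]
BINARY_OP - → 60 - 29 = 31. Stack: [31]
STORE_FAST u → u=31. Stack: []
LOAD_CONST → push 96. Stack: [96]
LOAD_FAST a → push 20. Stack: [96, 20]
LOAD_CONST → push 10. Stack: [96, 20, 10]
BINARY_OP | → 20 | 10 = 30. Stack: [96, 30]
BINARY_OP * → 96 * 30 = 2880. Stack: [2880]
STORE_FAST y → y=2880. Stack: []
LOAD_FAST y → push 2880. Stack: [2880]
RETURN_VALUE → return 2880.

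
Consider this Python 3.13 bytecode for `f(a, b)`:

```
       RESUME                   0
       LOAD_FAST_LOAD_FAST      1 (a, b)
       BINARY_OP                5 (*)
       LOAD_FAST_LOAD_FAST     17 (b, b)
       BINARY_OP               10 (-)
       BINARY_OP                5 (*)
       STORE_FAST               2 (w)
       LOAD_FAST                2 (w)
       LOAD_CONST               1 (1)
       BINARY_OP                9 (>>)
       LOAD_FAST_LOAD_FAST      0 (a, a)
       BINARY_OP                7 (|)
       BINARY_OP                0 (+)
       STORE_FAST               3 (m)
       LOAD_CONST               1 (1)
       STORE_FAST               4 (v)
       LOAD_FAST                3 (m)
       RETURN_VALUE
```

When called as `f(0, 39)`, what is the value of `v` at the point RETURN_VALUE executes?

1

LOAD_FAST_LOAD_FAST a,b → push 0,39. Stack: [0, 39]
BINARY_OP * → 0 * 39 = 0. Stack: [0]
LOAD_FAST_LOAD_FAST b,b → push 39,39. Stack: [0, 39, 39]
BINARY_OP - → 39 - 39 = 0. Stack: [0, 0]
BINARY_OP * → 0 * 0 = 0. Stack: [0]
STORE_FAST w → w=0. Stack: []
LOAD_FAST w → push 0. Stack: [0]
LOAD_CONST → push 1. Stack: [0, 1]
BINARY_OP >> → 0 >> 1 = 0. Stack: [0]
LOAD_FAST_LOAD_FAST a,a → push 0,0. Stack: [0, 0, 0]
BINARY_OP | → 0 | 0 = 0. Stack: [0, 0]
BINARY_OP + → 0 + 0 = 0. Stack: [0]
STORE_FAST m → m=0. Stack: []
LOAD_CONST → push 1. Stack: [1]
STORE_FAST v → v=1. Stack: []
LOAD_FAST m → push 0. Stack: [0]
RETURN_VALUE → return 0.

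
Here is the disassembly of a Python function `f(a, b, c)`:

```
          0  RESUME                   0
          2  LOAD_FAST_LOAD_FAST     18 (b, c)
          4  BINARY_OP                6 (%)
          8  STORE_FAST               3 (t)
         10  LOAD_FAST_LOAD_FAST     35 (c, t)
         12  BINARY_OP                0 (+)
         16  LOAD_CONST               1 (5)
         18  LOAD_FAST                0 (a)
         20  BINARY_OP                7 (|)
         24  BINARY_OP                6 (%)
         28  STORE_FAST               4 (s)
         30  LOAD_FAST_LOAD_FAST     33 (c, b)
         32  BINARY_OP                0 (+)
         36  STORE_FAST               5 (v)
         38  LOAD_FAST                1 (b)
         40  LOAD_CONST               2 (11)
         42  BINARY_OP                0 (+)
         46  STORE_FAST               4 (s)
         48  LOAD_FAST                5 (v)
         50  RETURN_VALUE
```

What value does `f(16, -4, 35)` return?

31

LOAD_FAST_LOAD_FAST b,c → push -4,35. Stack: [-4, 35]
BINARY_OP % → -4 % 35 = 31. Stack: [31]
STORE_FAST t → t=31. Stack: []
LOAD_FAST_LOAD_FAST c,t → push 35,31. Stack: [35, 31]
BINARY_OP + → 35 + 31 = 66. Stack: [66]
LOAD_CONST → push 5. Stack: [66, 5]
LOAD_FAST a → push 16. Stack: [66, 5, 16]
BINARY_OP | → 5 | 16 = 21. Stack: [66, 21]
BINARY_OP % → 66 % 21 = 3. Stack: [3]
STORE_FAST s → s=3. Stack: []
LOAD_FAST_LOAD_FAST c,b → push 35,-4. Stack: [35, -4]
BINARY_OP + → 35 + -4 = 31. Stack: [31]
STORE_FAST v → v=31. Stack: []
LOAD_FAST b → push -4. Stack: [-4]
LOAD_CONST → push 11. Stack: [-4, 11]
BINARY_OP + → -4 + 11 = 7. Stack: [7]
STORE_FAST s → s=7. Stack: []
LOAD_FAST v → push 31. Stack: [31]
RETURN_VALUE → return 31.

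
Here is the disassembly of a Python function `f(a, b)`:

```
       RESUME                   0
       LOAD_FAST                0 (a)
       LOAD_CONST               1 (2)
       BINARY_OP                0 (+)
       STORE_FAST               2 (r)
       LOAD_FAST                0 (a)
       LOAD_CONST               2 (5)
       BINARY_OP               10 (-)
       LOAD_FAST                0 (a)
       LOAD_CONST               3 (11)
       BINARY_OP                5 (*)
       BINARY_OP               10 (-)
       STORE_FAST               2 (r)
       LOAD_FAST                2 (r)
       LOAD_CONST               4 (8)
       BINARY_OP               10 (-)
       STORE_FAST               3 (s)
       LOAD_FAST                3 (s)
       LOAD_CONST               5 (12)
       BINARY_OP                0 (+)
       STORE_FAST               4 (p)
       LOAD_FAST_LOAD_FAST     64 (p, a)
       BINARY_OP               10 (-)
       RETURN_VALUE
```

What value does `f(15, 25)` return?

LOAD_FAST a → push 15. Stack: [15]
LOAD_CONST → push 2. Stack: [15, 2]
BINARY_OP + → 15 + 2 = 17. Stack: [17]
STORE_FAST r → r=17. Stack: []
LOAD_FAST a → push 15. Stack: [15]
LOAD_CONST → push 5. Stack: [15, 5]
BINARY_OP - → 15 - 5 = 10. Stack: [10]
LOAD_FAST a → push 15. Stack: [10, 15]
LOAD_CONST → push 11. Stack: [10, 15, 11]
BINARY_OP * → 15 * 11 = 165. Stack: [10, 165]
BINARY_OP - → 10 - 165 = -155. Stack: [-155]
STORE_FAST r → r=-155. Stack: []
LOAD_FAST r → push -155. Stack: [-155]
LOAD_CONST → push 8. Stack: [-155, 8]
BINARY_OP - → -155 - 8 = -163. Stack: [-163]
STORE_FAST s → s=-163. Stack: []
LOAD_FAST s → push -163. Stack: [-163]
LOAD_CONST → push 12. Stack: [-163, 12]
BINARY_OP + → -163 + 12 = -151. Stack: [-151]
STORE_FAST p → p=-151. Stack: []
LOAD_FAST_LOAD_FAST p,a → push -151,15. Stack: [-151, 15]
BINARY_OP - → -151 - 15 = -166. Stack: [-166]
RETURN_VALUE → return -166.

-166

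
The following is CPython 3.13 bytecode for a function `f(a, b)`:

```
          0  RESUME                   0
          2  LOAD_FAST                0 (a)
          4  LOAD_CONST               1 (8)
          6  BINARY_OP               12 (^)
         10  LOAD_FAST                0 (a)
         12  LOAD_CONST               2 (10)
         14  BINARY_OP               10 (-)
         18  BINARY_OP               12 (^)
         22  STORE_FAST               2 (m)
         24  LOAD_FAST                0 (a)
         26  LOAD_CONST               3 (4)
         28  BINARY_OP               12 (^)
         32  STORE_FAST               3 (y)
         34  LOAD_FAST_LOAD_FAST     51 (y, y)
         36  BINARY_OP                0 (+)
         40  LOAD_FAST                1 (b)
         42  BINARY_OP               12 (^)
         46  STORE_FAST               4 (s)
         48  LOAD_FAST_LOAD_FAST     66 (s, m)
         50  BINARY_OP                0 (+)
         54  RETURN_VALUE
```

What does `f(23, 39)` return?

LOAD_FAST a → push 23. Stack: [23]
LOAD_CONST → push 8. Stack: [23, 8]
BINARY_OP ^ → 23 ^ 8 = 31. Stack: [31]
LOAD_FAST a → push 23. Stack: [31, 23]
LOAD_CONST → push 10. Stack: [31, 23, 10]
BINARY_OP - → 23 - 10 = 13. Stack: [31, 13]
BINARY_OP ^ → 31 ^ 13 = 18. Stack: [18]
STORE_FAST m → m=18. Stack: []
LOAD_FAST a → push 23. Stack: [23]
LOAD_CONST → push 4. Stack: [23, 4]
BINARY_OP ^ → 23 ^ 4 = 19. Stack: [19]
STORE_FAST y → y=19. Stack: []
LOAD_FAST_LOAD_FAST y,y → push 19,19. Stack: [19, 19]
BINARY_OP + → 19 + 19 = 38. Stack: [38]
LOAD_FAST b → push 39. Stack: [38, 39]
BINARY_OP ^ → 38 ^ 39 = 1. Stack: [1]
STORE_FAST s → s=1. Stack: []
LOAD_FAST_LOAD_FAST s,m → push 1,18. Stack: [1, 18]
BINARY_OP + → 1 + 18 = 19. Stack: [19]
RETURN_VALUE → return 19.

19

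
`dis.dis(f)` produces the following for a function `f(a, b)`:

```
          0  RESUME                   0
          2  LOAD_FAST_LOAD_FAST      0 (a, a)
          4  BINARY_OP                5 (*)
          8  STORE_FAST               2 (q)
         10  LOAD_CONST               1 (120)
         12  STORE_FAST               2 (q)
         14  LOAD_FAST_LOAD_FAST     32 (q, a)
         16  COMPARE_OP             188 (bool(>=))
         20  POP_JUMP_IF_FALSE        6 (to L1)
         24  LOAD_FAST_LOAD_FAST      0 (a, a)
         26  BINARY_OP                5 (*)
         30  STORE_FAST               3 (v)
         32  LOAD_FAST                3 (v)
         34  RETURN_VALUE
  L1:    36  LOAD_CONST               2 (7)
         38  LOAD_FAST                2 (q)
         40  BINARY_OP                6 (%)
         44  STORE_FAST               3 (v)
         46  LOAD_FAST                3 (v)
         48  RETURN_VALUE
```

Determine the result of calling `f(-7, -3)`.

LOAD_FAST_LOAD_FAST a,a → push -7,-7. Stack: [-7, -7]
BINARY_OP * → -7 * -7 = 49. Stack: [49]
STORE_FAST q → q=49. Stack: []
LOAD_CONST → push 120. Stack: [120]
STORE_FAST q → q=120. Stack: []
LOAD_FAST_LOAD_FAST q,a → push 120,-7. Stack: [120, -7]
COMPARE_OP bool(>=) → 120 vs -7 = True. Stack: [True]
POP_JUMP_IF_FALSE → pop True; no jump. Stack: []
LOAD_FAST_LOAD_FAST a,a → push -7,-7. Stack: [-7, -7]
BINARY_OP * → -7 * -7 = 49. Stack: [49]
STORE_FAST v → v=49. Stack: []
LOAD_FAST v → push 49. Stack: [49]
RETURN_VALUE → return 49.

49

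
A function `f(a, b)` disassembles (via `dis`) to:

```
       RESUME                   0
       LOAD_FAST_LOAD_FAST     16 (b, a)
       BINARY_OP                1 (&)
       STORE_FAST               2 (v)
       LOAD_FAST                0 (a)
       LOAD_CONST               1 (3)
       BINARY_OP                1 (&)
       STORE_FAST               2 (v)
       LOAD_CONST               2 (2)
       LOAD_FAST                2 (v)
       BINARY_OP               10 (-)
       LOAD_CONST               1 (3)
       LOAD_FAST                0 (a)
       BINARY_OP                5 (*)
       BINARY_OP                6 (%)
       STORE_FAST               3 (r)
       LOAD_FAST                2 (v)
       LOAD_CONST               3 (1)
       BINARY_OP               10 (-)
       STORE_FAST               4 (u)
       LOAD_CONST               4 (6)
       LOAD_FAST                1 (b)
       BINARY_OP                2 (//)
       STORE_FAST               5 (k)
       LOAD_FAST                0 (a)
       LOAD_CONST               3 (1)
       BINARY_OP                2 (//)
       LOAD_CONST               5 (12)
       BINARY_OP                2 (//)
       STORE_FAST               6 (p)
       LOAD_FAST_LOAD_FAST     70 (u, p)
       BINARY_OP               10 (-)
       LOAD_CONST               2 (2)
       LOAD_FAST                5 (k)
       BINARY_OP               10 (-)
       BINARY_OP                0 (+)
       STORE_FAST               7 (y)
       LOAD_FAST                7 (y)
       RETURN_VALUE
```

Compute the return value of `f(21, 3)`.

LOAD_FAST_LOAD_FAST b,a → push 3,21. Stack: [3, 21]
BINARY_OP & → 3 & 21 = 1. Stack: [1]
STORE_FAST v → v=1. Stack: []
LOAD_FAST a → push 21. Stack: [21]
LOAD_CONST → push 3. Stack: [21, 3]
BINARY_OP & → 21 & 3 = 1. Stack: [1]
STORE_FAST v → v=1. Stack: []
LOAD_CONST → push 2. Stack: [2]
LOAD_FAST v → push 1. Stack: [2, 1]
BINARY_OP - → 2 - 1 = 1. Stack: [1]
LOAD_CONST → push 3. Stack: [1, 3]
LOAD_FAST a → push 21. Stack: [1, 3, 21]
BINARY_OP * → 3 * 21 = 63. Stack: [1, 63]
BINARY_OP % → 1 % 63 = 1. Stack: [1]
STORE_FAST r → r=1. Stack: []
LOAD_FAST v → push 1. Stack: [1]
LOAD_CONST → push 1. Stack: [1, 1]
BINARY_OP - → 1 - 1 = 0. Stack: [0]
STORE_FAST u → u=0. Stack: []
LOAD_CONST → push 6. Stack: [6]
LOAD_FAST b → push 3. Stack: [6, 3]
BINARY_OP // → 6 // 3 = 2. Stack: [2]
STORE_FAST k → k=2. Stack: []
LOAD_FAST a → push 21. Stack: [21]
LOAD_CONST → push 1. Stack: [21, 1]
BINARY_OP // → 21 // 1 = 21. Stack: [21]
LOAD_CONST → push 12. Stack: [21, 12]
BINARY_OP // → 21 // 12 = 1. Stack: [1]
STORE_FAST p → p=1. Stack: []
LOAD_FAST_LOAD_FAST u,p → push 0,1. Stack: [0, 1]
BINARY_OP - → 0 - 1 = -1. Stack: [-1]
LOAD_CONST → push 2. Stack: [-1, 2]
LOAD_FAST k → push 2. Stack: [-1, 2, 2]
BINARY_OP - → 2 - 2 = 0. Stack: [-1, 0]
BINARY_OP + → -1 + 0 = -1. Stack: [-1]
STORE_FAST y → y=-1. Stack: []
LOAD_FAST y → push -1. Stack: [-1]
RETURN_VALUE → return -1.

-1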